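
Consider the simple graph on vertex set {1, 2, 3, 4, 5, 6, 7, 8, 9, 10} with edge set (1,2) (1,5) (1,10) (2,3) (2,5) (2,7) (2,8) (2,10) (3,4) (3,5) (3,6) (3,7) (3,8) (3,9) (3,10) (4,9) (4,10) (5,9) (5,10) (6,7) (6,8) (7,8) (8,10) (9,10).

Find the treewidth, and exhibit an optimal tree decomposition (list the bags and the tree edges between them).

Treewidth 3.
Bags: B1 = {2, 3, 8, 10}  B2 = {2, 3, 5, 10}  B3 = {1, 2, 5, 10}  B4 = {2, 3, 7, 8}  B5 = {3, 6, 7, 8}  B6 = {3, 5, 9, 10}  B7 = {3, 4, 9, 10}
Tree: B1–B2, B2–B3, B1–B4, B4–B5, B2–B6, B6–B7

Every bag has size at most 4, so the width is 4 − 1 = 3 and tw(G) ≤ 3. Conversely, {1, 2, 5, 10} is a clique of size 4, and the vertices of any clique must share a bag in every tree decomposition; so some bag has ≥ 4 vertices and tw(G) ≥ 3. Hence tw(G) = 3 exactly.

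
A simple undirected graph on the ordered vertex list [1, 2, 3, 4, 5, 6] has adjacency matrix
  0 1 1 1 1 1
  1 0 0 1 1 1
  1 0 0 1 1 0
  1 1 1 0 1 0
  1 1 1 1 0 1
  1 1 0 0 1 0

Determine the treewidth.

3

A width-3 tree decomposition is:
Bags: B1 = {1, 2, 5, 6}  B2 = {1, 2, 4, 5}  B3 = {1, 3, 4, 5}
Tree: B1–B2, B2–B3
Every bag has size at most 4, so the width is 4 − 1 = 3 and tw(G) ≤ 3. On the other hand G contains the 4-clique {1, 2, 4, 5}. A clique must lie in a single bag of any decomposition, so no decomposition can have width below 3. Combining the bounds, tw(G) = 3.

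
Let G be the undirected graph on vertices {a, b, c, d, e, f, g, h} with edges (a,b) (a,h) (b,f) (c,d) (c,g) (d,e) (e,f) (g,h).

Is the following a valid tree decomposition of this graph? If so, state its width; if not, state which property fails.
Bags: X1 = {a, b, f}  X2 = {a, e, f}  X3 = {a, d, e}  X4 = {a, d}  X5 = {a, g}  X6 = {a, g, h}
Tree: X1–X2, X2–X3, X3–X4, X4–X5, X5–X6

A tree decomposition must satisfy three properties: every vertex lies in some bag; for every edge, both endpoints lie together in some bag; and for every vertex, the bags containing it form a connected subtree. Here vertex c appears in no bag, so the decomposition is invalid.

No — vertex c appears in no bag.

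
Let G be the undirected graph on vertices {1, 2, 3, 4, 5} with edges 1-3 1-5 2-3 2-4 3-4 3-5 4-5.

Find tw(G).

A width-2 tree decomposition is:
Bags: B1 = {1, 3, 5}  B2 = {3, 4, 5}  B3 = {2, 3, 4}
Tree: B1–B2, B2–B3
The largest bag has 3 vertices, giving width 2; this decomposition certifies tw(G) ≤ 2. For the lower bound, the 3 vertices {1, 3, 5} are pairwise adjacent, and any tree decomposition puts a clique entirely inside one bag — forcing width ≥ 2. Hence tw(G) = 2 exactly.

2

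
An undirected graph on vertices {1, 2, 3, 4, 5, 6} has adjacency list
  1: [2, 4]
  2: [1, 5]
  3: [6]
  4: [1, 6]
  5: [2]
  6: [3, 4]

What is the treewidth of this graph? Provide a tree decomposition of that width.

The largest bag has 2 vertices, giving width 1; this decomposition certifies tw(G) ≤ 1. Any graph with an edge has treewidth ≥ 1, and G has the edge 3–6. Therefore the treewidth is 1.

Treewidth 1.
One optimal decomposition is:
Bags: B1 = {3, 6}  B2 = {4, 6}  B3 = {1, 4}  B4 = {1, 2}  B5 = {2, 5}
Tree: B1–B2, B2–B3, B3–B4, B4–B5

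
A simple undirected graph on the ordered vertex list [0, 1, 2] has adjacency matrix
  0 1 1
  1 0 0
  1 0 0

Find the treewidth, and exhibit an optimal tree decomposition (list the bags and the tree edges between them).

The largest bag has 2 vertices, giving width 1; this decomposition certifies tw(G) ≤ 1. Any graph with an edge has treewidth ≥ 1, and G has the edge 2–0. The upper and lower bounds meet at 1, so that is the treewidth.

Treewidth 1.
One optimal decomposition is:
Bags: B1 = {0, 2}  B2 = {0, 1}
Tree: B1–B2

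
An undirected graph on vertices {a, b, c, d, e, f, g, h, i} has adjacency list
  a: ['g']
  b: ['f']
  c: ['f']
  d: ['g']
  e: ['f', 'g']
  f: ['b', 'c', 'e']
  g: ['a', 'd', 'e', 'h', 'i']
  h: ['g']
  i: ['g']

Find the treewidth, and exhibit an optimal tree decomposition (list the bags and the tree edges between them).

Treewidth 1.
One optimal decomposition is:
Bags: B1 = {g, i}  B2 = {e, g}  B3 = {a, g}  B4 = {d, g}  B5 = {e, f}  B6 = {g, h}  B7 = {b, f}  B8 = {c, f}
Tree: B1–B2, B1–B3, B1–B4, B2–B5, B1–B6, B5–B7, B7–B8

Each bag holds 2 vertices, so the decomposition has width 1, which upper-bounds the treewidth. Since G has at least one edge (e.g. i–g), it is not an edgeless graph, so tw(G) ≥ 1. Combining the bounds, tw(G) = 1.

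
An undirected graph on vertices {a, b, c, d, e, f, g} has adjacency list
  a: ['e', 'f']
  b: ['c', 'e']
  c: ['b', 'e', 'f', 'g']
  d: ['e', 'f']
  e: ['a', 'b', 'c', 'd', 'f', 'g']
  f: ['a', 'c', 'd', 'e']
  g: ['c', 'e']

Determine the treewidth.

A width-2 tree decomposition is:
Bags: B1 = {c, e, f}  B2 = {d, e, f}  B3 = {a, e, f}  B4 = {c, e, g}  B5 = {b, c, e}
Tree: B1–B2, B1–B3, B1–B4, B4–B5
Every bag has size at most 3, so the width is 3 − 1 = 2 and tw(G) ≤ 2. Conversely, {c, e, g} is a clique of size 3, and the vertices of any clique must share a bag in every tree decomposition; so some bag has ≥ 3 vertices and tw(G) ≥ 2. Combining the bounds, tw(G) = 2.

2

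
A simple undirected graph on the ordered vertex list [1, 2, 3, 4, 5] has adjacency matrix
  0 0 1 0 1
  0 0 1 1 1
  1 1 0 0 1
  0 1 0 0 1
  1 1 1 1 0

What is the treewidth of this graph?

2

A width-2 tree decomposition is:
Bags: B1 = {2, 3, 5}  B2 = {2, 4, 5}  B3 = {1, 3, 5}
Tree: B1–B2, B1–B3
Every bag has size at most 3, so the width is 3 − 1 = 2 and tw(G) ≤ 2. For the lower bound, the 3 vertices {1, 3, 5} are pairwise adjacent, and any tree decomposition puts a clique entirely inside one bag — forcing width ≥ 2. Hence tw(G) = 2 exactly.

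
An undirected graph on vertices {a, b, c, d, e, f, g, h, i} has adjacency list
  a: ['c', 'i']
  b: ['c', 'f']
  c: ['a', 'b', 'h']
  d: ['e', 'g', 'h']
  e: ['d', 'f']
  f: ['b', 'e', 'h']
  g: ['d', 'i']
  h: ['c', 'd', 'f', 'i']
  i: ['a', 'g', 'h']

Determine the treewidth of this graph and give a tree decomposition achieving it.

Treewidth 3.
Bags: B1 = {a, c, g, i}  B2 = {c, g, h, i}  B3 = {c, d, g, h}  B4 = {b, c, d, h}  B5 = {b, d, f, h}  B6 = {b, d, e, f}
Tree: B1–B2, B2–B3, B3–B4, B4–B5, B5–B6

The largest bag has 4 vertices, giving width 3; this decomposition certifies tw(G) ≤ 3. For the lower bound: the 4 vertex sets {a,g,i}, {c}, {h}, {b,d,e,f} are disjoint, each induces a connected subgraph, and every pair is joined by at least one edge of G. Contracting each set to a single vertex therefore yields K_{4} as a minor, and since treewidth is minor-monotone, tw(G) ≥ tw(K_{4}) = 3. Therefore the treewidth is 3.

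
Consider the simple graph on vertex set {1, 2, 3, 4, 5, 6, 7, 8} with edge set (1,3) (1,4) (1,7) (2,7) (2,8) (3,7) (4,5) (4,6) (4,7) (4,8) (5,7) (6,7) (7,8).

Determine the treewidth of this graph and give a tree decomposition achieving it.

Each bag holds 3 vertices, so the decomposition has width 2, which upper-bounds the treewidth. For the lower bound, the 3 vertices {2, 7, 8} are pairwise adjacent, and any tree decomposition puts a clique entirely inside one bag — forcing width ≥ 2. The upper and lower bounds meet at 2, so that is the treewidth.

Treewidth 2.
One such decomposition:
Bags: B1 = {4, 6, 7}  B2 = {1, 4, 7}  B3 = {4, 5, 7}  B4 = {4, 7, 8}  B5 = {2, 7, 8}  B6 = {1, 3, 7}
Tree: B1–B2, B1–B3, B1–B4, B4–B5, B2–B6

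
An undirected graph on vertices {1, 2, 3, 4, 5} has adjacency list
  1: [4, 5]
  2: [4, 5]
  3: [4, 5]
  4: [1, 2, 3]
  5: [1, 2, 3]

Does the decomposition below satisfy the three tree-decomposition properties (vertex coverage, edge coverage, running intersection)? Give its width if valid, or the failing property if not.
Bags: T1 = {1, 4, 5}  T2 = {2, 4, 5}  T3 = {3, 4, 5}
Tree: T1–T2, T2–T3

Checking the three conditions: (i) the bags cover all of {1, 2, 3, 4, 5}; (ii) for each edge, some bag contains both endpoints; (iii) the bags containing any fixed vertex form a subtree. All hold, so the decomposition is valid with width 3 − 1 = 2.

Yes; width 2.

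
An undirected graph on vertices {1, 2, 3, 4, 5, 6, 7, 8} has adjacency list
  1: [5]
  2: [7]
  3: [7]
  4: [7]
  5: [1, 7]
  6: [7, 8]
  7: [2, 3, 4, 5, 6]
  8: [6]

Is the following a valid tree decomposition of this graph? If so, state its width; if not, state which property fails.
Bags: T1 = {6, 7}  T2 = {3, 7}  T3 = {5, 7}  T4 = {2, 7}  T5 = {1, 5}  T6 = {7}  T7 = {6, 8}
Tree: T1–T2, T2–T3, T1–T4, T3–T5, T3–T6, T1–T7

A tree decomposition must satisfy three properties: every vertex lies in some bag; for every edge, both endpoints lie together in some bag; and for every vertex, the bags containing it form a connected subtree. Here vertex 4 appears in no bag, so the decomposition is invalid.

No — vertex 4 appears in no bag.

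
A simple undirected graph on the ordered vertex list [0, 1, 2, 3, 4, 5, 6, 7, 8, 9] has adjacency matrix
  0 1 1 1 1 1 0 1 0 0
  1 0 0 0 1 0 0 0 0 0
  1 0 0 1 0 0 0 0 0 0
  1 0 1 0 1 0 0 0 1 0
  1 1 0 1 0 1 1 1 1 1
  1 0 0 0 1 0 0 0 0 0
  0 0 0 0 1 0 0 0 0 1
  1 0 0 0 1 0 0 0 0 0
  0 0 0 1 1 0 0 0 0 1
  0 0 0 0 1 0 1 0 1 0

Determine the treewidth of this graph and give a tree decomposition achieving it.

Treewidth 2.
Bags: B1 = {3, 4, 8}  B2 = {4, 8, 9}  B3 = {0, 3, 4}  B4 = {0, 1, 4}  B5 = {4, 6, 9}  B6 = {0, 4, 5}  B7 = {0, 4, 7}  B8 = {0, 2, 3}
Tree: B1–B2, B1–B3, B3–B4, B2–B5, B4–B6, B4–B7, B3–B8

Every bag has size at most 3, so the width is 3 − 1 = 2 and tw(G) ≤ 2. For the lower bound, the 3 vertices {0, 2, 3} are pairwise adjacent, and any tree decomposition puts a clique entirely inside one bag — forcing width ≥ 2. Hence tw(G) = 2 exactly.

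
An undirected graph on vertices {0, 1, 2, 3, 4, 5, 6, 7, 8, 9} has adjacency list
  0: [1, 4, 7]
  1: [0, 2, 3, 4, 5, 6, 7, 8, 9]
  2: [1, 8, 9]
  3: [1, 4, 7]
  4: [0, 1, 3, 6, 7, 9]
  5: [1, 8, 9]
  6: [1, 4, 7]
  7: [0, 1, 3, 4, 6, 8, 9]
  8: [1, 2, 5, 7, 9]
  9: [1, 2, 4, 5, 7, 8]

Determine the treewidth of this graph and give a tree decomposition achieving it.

The largest bag has 4 vertices, giving width 3; this decomposition certifies tw(G) ≤ 3. Conversely, {1, 2, 8, 9} is a clique of size 4, and the vertices of any clique must share a bag in every tree decomposition; so some bag has ≥ 4 vertices and tw(G) ≥ 3. Combining the bounds, tw(G) = 3.

Treewidth 3.
One such decomposition:
Bags: B1 = {0, 1, 4, 7}  B2 = {1, 3, 4, 7}  B3 = {1, 4, 6, 7}  B4 = {1, 4, 7, 9}  B5 = {1, 7, 8, 9}  B6 = {1, 5, 8, 9}  B7 = {1, 2, 8, 9}
Tree: B1–B2, B2–B3, B2–B4, B4–B5, B5–B6, B5–B7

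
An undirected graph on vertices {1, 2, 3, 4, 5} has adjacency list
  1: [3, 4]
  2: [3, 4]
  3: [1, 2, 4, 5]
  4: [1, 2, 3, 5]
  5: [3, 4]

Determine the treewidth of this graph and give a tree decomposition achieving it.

Every bag has size at most 3, so the width is 3 − 1 = 2 and tw(G) ≤ 2. For the lower bound, the 3 vertices {1, 3, 4} are pairwise adjacent, and any tree decomposition puts a clique entirely inside one bag — forcing width ≥ 2. Hence tw(G) = 2 exactly.

Treewidth 2.
Bags: B1 = {1, 3, 4}  B2 = {2, 3, 4}  B3 = {3, 4, 5}
Tree: B1–B2, B1–B3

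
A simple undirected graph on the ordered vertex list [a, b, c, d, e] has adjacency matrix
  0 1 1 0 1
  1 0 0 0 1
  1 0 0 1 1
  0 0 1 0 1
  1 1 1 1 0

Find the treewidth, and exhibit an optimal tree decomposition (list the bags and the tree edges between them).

Treewidth 2.
One such decomposition:
Bags: B1 = {c, d, e}  B2 = {a, c, e}  B3 = {a, b, e}
Tree: B1–B2, B2–B3

Every bag has size at most 3, so the width is 3 − 1 = 2 and tw(G) ≤ 2. Conversely, {c, d, e} is a clique of size 3, and the vertices of any clique must share a bag in every tree decomposition; so some bag has ≥ 3 vertices and tw(G) ≥ 2. The upper and lower bounds meet at 2, so that is the treewidth.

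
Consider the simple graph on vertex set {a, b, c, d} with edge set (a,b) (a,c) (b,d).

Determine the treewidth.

A width-1 tree decomposition is:
Bags: B1 = {a, c}  B2 = {a, b}  B3 = {b, d}
Tree: B1–B2, B2–B3
The largest bag has 2 vertices, giving width 1; this decomposition certifies tw(G) ≤ 1. G has an edge, so its treewidth is at least 1. Hence tw(G) = 1 exactly.

1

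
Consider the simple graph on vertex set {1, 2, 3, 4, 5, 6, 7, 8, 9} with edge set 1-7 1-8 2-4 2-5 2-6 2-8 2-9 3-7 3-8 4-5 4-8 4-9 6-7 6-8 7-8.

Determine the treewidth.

A width-2 tree decomposition is:
Bags: B1 = {6, 7, 8}  B2 = {3, 7, 8}  B3 = {1, 7, 8}  B4 = {2, 6, 8}  B5 = {2, 4, 8}  B6 = {2, 4, 9}  B7 = {2, 4, 5}
Tree: B1–B2, B2–B3, B1–B4, B4–B5, B5–B6, B6–B7
Every bag has size at most 3, so the width is 3 − 1 = 2 and tw(G) ≤ 2. Conversely, {2, 4, 8} is a clique of size 3, and the vertices of any clique must share a bag in every tree decomposition; so some bag has ≥ 3 vertices and tw(G) ≥ 2. Combining the bounds, tw(G) = 2.

2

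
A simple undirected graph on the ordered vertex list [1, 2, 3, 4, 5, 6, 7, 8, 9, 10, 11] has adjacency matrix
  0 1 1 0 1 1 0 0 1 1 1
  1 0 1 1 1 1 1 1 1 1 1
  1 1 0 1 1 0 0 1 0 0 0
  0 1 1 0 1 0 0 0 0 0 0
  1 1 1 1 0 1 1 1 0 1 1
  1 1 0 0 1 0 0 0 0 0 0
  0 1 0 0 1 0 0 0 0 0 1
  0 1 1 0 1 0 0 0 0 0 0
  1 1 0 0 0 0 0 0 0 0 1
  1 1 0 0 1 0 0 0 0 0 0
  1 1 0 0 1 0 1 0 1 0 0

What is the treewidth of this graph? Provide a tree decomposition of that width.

Treewidth 3.
Bags: B1 = {2, 5, 7, 11}  B2 = {1, 2, 5, 11}  B3 = {1, 2, 9, 11}  B4 = {1, 2, 5, 6}  B5 = {1, 2, 3, 5}  B6 = {2, 3, 4, 5}  B7 = {1, 2, 5, 10}  B8 = {2, 3, 5, 8}
Tree: B1–B2, B2–B3, B2–B4, B4–B5, B5–B6, B5–B7, B5–B8

The largest bag has 4 vertices, giving width 3; this decomposition certifies tw(G) ≤ 3. On the other hand G contains the 4-clique {1, 2, 9, 11}. A clique must lie in a single bag of any decomposition, so no decomposition can have width below 3. Hence tw(G) = 3 exactly.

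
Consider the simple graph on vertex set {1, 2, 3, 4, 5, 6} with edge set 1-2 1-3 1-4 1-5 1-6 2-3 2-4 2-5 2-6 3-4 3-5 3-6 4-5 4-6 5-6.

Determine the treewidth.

5

A width-5 tree decomposition is:
Bags: B1 = {1, 2, 3, 4, 5, 6}
Tree: (single bag)
A single bag containing all 6 vertices is trivially a valid decomposition of width 5. Conversely, {1, 2, 3, 4, 5, 6} is a clique of size 6, and the vertices of any clique must share a bag in every tree decomposition; so some bag has ≥ 6 vertices and tw(G) ≥ 5. Therefore the treewidth is 5.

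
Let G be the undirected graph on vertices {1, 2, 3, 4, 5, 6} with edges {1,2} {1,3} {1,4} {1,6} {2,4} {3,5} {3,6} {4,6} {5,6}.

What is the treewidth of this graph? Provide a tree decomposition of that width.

Treewidth 2.
Bags: B1 = {1, 4, 6}  B2 = {1, 3, 6}  B3 = {3, 5, 6}  B4 = {1, 2, 4}
Tree: B1–B2, B2–B3, B1–B4

Every bag has size at most 3, so the width is 3 − 1 = 2 and tw(G) ≤ 2. Conversely, {1, 3, 6} is a clique of size 3, and the vertices of any clique must share a bag in every tree decomposition; so some bag has ≥ 3 vertices and tw(G) ≥ 2. The upper and lower bounds meet at 2, so that is the treewidth.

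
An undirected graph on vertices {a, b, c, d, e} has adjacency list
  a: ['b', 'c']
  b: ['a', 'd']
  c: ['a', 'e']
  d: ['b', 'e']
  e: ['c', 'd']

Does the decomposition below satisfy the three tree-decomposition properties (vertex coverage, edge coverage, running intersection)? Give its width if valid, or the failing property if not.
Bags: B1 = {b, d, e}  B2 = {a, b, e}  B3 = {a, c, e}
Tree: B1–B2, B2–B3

Yes; width 2.

Checking the three conditions: (i) the bags cover all of {a, b, c, d, e}; (ii) for each edge, some bag contains both endpoints; (iii) the bags containing any fixed vertex form a subtree. All hold, so the decomposition is valid with width 3 − 1 = 2.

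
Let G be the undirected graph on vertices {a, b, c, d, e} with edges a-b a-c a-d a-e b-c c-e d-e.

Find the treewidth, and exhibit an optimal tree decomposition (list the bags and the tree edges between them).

Treewidth 2.
One such decomposition:
Bags: B1 = {a, b, c}  B2 = {a, c, e}  B3 = {a, d, e}
Tree: B1–B2, B2–B3

Each bag holds 3 vertices, so the decomposition has width 2, which upper-bounds the treewidth. On the other hand G contains the 3-clique {a, d, e}. A clique must lie in a single bag of any decomposition, so no decomposition can have width below 2. The upper and lower bounds meet at 2, so that is the treewidth.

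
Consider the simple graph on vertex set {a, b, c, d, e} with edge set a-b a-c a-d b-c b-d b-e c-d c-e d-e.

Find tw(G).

A width-3 tree decomposition is:
Bags: B1 = {b, c, d, e}  B2 = {a, b, c, d}
Tree: B1–B2
The largest bag has 4 vertices, giving width 3; this decomposition certifies tw(G) ≤ 3. On the other hand G contains the 4-clique {b, c, d, e}. A clique must lie in a single bag of any decomposition, so no decomposition can have width below 3. Hence tw(G) = 3 exactly.

3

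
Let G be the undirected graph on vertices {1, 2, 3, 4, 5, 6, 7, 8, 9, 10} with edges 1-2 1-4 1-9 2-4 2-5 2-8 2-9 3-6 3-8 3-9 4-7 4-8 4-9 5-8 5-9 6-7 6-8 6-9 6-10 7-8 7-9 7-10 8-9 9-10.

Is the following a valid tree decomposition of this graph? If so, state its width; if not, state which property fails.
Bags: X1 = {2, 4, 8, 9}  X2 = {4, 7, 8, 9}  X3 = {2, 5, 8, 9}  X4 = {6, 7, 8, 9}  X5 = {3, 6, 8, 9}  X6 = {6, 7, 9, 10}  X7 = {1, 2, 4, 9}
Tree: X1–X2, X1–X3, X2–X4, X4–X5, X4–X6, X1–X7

Every vertex of G appears in some bag (union = {1, 2, 3, 4, 5, 6, 7, 8, 9, 10}); every edge is covered by a bag; and for each vertex v the set of bags containing v is connected in the bag tree. The decomposition is therefore valid. The largest bag has 4 vertices, so the width is 3.

Yes; width 3.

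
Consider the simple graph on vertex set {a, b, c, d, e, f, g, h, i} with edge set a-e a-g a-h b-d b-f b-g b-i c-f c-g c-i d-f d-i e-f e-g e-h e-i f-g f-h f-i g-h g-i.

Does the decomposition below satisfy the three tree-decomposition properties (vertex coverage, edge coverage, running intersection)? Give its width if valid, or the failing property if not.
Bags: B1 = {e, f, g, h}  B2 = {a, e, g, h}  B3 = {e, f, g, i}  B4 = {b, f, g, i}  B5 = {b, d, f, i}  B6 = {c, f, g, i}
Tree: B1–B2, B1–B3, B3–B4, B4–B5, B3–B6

Checking the three conditions: (i) the bags cover all of {a, b, c, d, e, f, g, h, i}; (ii) for each edge, some bag contains both endpoints; (iii) the bags containing any fixed vertex form a subtree. All hold, so the decomposition is valid with width 4 − 1 = 3.

Yes; width 3.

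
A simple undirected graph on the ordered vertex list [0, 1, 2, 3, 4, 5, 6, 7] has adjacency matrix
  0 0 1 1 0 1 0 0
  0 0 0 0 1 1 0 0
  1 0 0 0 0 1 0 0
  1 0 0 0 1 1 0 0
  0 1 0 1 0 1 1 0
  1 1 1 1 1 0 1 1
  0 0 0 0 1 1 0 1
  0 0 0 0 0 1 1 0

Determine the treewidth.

A width-2 tree decomposition is:
Bags: B1 = {3, 4, 5}  B2 = {4, 5, 6}  B3 = {5, 6, 7}  B4 = {0, 3, 5}  B5 = {1, 4, 5}  B6 = {0, 2, 5}
Tree: B1–B2, B2–B3, B1–B4, B1–B5, B4–B6
Every bag has size at most 3, so the width is 3 − 1 = 2 and tw(G) ≤ 2. For the lower bound, the 3 vertices {0, 2, 5} are pairwise adjacent, and any tree decomposition puts a clique entirely inside one bag — forcing width ≥ 2. Therefore the treewidth is 2.

2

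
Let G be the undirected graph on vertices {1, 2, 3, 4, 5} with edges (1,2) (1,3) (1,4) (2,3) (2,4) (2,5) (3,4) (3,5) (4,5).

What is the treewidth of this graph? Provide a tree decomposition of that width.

Every bag has size at most 4, so the width is 4 − 1 = 3 and tw(G) ≤ 3. For the lower bound, the 4 vertices {1, 2, 3, 4} are pairwise adjacent, and any tree decomposition puts a clique entirely inside one bag — forcing width ≥ 3. Combining the bounds, tw(G) = 3.

Treewidth 3.
One such decomposition:
Bags: B1 = {2, 3, 4, 5}  B2 = {1, 2, 3, 4}
Tree: B1–B2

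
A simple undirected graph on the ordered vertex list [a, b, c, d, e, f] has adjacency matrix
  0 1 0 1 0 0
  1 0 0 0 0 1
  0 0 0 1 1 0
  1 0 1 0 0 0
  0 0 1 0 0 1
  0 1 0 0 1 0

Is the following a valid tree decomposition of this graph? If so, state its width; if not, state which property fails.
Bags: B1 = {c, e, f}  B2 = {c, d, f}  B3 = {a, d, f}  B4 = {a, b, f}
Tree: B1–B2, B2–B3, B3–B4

Checking the three conditions: (i) the bags cover all of {a, b, c, d, e, f}; (ii) for each edge, some bag contains both endpoints; (iii) the bags containing any fixed vertex form a subtree. All hold, so the decomposition is valid with width 3 − 1 = 2.

Yes; width 2.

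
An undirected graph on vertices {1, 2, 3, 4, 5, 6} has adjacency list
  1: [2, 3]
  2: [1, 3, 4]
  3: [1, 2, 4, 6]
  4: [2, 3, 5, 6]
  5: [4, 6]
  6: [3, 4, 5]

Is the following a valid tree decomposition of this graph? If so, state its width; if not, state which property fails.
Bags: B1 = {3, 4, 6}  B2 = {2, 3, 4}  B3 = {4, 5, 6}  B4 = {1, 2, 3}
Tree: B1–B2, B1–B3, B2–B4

Vertex coverage: the bags together contain {1, 2, 3, 4, 5, 6}, the full vertex set. Edge coverage: each edge of G has both endpoints in at least one bag. Running intersection: for every vertex, the bags containing it form a connected subtree. All three properties hold, so this is a valid tree decomposition of width max|bag| − 1 = 2, and hence tw(G) ≤ 2.

Yes; width 2.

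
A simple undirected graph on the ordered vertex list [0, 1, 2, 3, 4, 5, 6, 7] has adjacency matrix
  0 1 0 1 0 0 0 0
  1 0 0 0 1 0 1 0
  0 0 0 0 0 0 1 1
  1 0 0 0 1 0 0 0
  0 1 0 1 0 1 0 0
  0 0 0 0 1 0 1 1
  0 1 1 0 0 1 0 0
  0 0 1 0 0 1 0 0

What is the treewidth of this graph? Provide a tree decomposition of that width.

The largest bag has 3 vertices, giving width 2; this decomposition certifies tw(G) ≤ 2. For the lower bound, G contains the cycle 2–7–5–6–2, so G is not a forest; only forests have treewidth ≤ 1, hence tw(G) ≥ 2. Hence tw(G) = 2 exactly.

Treewidth 2.
One optimal decomposition is:
Bags: B1 = {2, 6, 7}  B2 = {5, 6, 7}  B3 = {1, 5, 6}  B4 = {1, 4, 5}  B5 = {0, 1, 4}  B6 = {0, 3, 4}
Tree: B1–B2, B2–B3, B3–B4, B4–B5, B5–B6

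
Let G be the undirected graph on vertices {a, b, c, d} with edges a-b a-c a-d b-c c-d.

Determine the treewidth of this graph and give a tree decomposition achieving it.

Each bag holds 3 vertices, so the decomposition has width 2, which upper-bounds the treewidth. Conversely, {a, c, d} is a clique of size 3, and the vertices of any clique must share a bag in every tree decomposition; so some bag has ≥ 3 vertices and tw(G) ≥ 2. Combining the bounds, tw(G) = 2.

Treewidth 2.
One such decomposition:
Bags: B1 = {a, b, c}  B2 = {a, c, d}
Tree: B1–B2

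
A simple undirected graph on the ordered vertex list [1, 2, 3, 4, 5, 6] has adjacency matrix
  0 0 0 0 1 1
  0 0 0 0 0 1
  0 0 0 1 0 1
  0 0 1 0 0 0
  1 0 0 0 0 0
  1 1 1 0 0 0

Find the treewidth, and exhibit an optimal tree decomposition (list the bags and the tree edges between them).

Treewidth 1.
One optimal decomposition is:
Bags: B1 = {2, 6}  B2 = {3, 6}  B3 = {3, 4}  B4 = {1, 6}  B5 = {1, 5}
Tree: B1–B2, B2–B3, B2–B4, B4–B5

Every bag has size at most 2, so the width is 2 − 1 = 1 and tw(G) ≤ 1. Any graph with an edge has treewidth ≥ 1, and G has the edge 2–6. Hence tw(G) = 1 exactly.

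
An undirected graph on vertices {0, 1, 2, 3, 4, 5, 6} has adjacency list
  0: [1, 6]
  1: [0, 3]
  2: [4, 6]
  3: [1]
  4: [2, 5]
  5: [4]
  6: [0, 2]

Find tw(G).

1

A width-1 tree decomposition is:
Bags: B1 = {1, 3}  B2 = {0, 1}  B3 = {0, 6}  B4 = {2, 6}  B5 = {2, 4}  B6 = {4, 5}
Tree: B1–B2, B2–B3, B3–B4, B4–B5, B5–B6
Each bag holds 2 vertices, so the decomposition has width 1, which upper-bounds the treewidth. Any graph with an edge has treewidth ≥ 1, and G has the edge 3–1. Hence tw(G) = 1 exactly.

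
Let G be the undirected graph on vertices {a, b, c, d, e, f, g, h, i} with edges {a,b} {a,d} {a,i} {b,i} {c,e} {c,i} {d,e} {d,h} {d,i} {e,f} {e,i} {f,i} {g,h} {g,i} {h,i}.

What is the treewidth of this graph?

2

A width-2 tree decomposition is:
Bags: B1 = {d, e, i}  B2 = {c, e, i}  B3 = {a, d, i}  B4 = {e, f, i}  B5 = {d, h, i}  B6 = {a, b, i}  B7 = {g, h, i}
Tree: B1–B2, B1–B3, B2–B4, B3–B5, B3–B6, B5–B7
Each bag holds 3 vertices, so the decomposition has width 2, which upper-bounds the treewidth. Conversely, {d, e, i} is a clique of size 3, and the vertices of any clique must share a bag in every tree decomposition; so some bag has ≥ 3 vertices and tw(G) ≥ 2. Combining the bounds, tw(G) = 2.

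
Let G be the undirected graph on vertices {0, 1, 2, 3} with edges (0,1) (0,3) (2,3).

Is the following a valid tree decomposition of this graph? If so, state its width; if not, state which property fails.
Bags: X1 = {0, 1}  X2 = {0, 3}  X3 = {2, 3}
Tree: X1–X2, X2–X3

Every vertex of G appears in some bag (union = {0, 1, 2, 3}); every edge is covered by a bag; and for each vertex v the set of bags containing v is connected in the bag tree. The decomposition is therefore valid. The largest bag has 2 vertices, so the width is 1.

Yes; width 1.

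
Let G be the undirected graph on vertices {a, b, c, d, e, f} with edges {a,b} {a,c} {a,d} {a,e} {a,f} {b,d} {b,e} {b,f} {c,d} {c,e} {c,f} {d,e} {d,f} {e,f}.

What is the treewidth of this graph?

4

A width-4 tree decomposition is:
Bags: B1 = {a, c, d, e, f}  B2 = {a, b, d, e, f}
Tree: B1–B2
The largest bag has 5 vertices, giving width 4; this decomposition certifies tw(G) ≤ 4. Conversely, {a, c, d, e, f} is a clique of size 5, and the vertices of any clique must share a bag in every tree decomposition; so some bag has ≥ 5 vertices and tw(G) ≥ 4. The upper and lower bounds meet at 4, so that is the treewidth.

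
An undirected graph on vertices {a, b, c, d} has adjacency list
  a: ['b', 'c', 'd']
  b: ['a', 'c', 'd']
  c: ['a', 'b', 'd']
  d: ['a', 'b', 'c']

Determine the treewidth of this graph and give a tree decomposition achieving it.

A single bag containing all 4 vertices is trivially a valid decomposition of width 3. For the lower bound, the 4 vertices {a, b, c, d} are pairwise adjacent, and any tree decomposition puts a clique entirely inside one bag — forcing width ≥ 3. Combining the bounds, tw(G) = 3.

Treewidth 3.
Bags: B1 = {a, b, c, d}
Tree: (single bag)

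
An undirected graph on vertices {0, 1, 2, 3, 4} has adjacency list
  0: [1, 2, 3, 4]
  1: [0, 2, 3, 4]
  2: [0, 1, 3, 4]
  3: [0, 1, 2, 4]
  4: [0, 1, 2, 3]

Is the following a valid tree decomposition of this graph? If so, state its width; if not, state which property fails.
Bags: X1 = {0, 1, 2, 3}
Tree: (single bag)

A tree decomposition must satisfy three properties: every vertex lies in some bag; for every edge, both endpoints lie together in some bag; and for every vertex, the bags containing it form a connected subtree. Here vertex 4 appears in no bag, so the decomposition is invalid.

No — vertex 4 appears in no bag.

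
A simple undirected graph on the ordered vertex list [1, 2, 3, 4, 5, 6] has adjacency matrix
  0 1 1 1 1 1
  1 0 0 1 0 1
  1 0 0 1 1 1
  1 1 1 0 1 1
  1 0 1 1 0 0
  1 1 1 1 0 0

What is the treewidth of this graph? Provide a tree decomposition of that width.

Every bag has size at most 4, so the width is 4 − 1 = 3 and tw(G) ≤ 3. Conversely, {1, 2, 4, 6} is a clique of size 4, and the vertices of any clique must share a bag in every tree decomposition; so some bag has ≥ 4 vertices and tw(G) ≥ 3. Hence tw(G) = 3 exactly.

Treewidth 3.
One optimal decomposition is:
Bags: B1 = {1, 3, 4, 5}  B2 = {1, 3, 4, 6}  B3 = {1, 2, 4, 6}
Tree: B1–B2, B2–B3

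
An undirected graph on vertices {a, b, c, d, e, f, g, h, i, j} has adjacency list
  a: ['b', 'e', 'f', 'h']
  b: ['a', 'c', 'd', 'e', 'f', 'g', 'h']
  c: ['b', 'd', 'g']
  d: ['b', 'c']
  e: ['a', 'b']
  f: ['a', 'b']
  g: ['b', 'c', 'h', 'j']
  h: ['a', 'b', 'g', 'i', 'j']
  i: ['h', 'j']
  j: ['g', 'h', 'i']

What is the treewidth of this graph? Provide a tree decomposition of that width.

Treewidth 2.
Bags: B1 = {g, h, j}  B2 = {b, g, h}  B3 = {a, b, h}  B4 = {b, c, g}  B5 = {a, b, f}  B6 = {b, c, d}  B7 = {a, b, e}  B8 = {h, i, j}
Tree: B1–B2, B2–B3, B2–B4, B3–B5, B4–B6, B5–B7, B1–B8

Each bag holds 3 vertices, so the decomposition has width 2, which upper-bounds the treewidth. For the lower bound, the 3 vertices {g, h, j} are pairwise adjacent, and any tree decomposition puts a clique entirely inside one bag — forcing width ≥ 2. Combining the bounds, tw(G) = 2.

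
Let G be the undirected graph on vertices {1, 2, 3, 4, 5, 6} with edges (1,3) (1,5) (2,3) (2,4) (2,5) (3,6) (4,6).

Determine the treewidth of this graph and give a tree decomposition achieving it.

Every bag has size at most 3, so the width is 3 − 1 = 2 and tw(G) ≤ 2. Since 4–6–3–2–4 is a cycle in G, G is not acyclic. Forests are exactly the graphs of treewidth ≤ 1, so tw(G) ≥ 2. The upper and lower bounds meet at 2, so that is the treewidth.

Treewidth 2.
Bags: B1 = {2, 4, 6}  B2 = {2, 3, 6}  B3 = {2, 3, 5}  B4 = {1, 3, 5}
Tree: B1–B2, B2–B3, B3–B4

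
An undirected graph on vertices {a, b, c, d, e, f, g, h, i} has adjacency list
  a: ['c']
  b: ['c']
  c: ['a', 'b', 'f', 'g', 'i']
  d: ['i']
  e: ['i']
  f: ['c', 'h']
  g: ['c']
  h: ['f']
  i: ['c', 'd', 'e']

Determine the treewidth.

1

A width-1 tree decomposition is:
Bags: B1 = {d, i}  B2 = {c, i}  B3 = {c, g}  B4 = {c, f}  B5 = {e, i}  B6 = {b, c}  B7 = {f, h}  B8 = {a, c}
Tree: B1–B2, B2–B3, B3–B4, B2–B5, B4–B6, B4–B7, B2–B8
Each bag holds 2 vertices, so the decomposition has width 1, which upper-bounds the treewidth. G has an edge, so its treewidth is at least 1. Therefore the treewidth is 1.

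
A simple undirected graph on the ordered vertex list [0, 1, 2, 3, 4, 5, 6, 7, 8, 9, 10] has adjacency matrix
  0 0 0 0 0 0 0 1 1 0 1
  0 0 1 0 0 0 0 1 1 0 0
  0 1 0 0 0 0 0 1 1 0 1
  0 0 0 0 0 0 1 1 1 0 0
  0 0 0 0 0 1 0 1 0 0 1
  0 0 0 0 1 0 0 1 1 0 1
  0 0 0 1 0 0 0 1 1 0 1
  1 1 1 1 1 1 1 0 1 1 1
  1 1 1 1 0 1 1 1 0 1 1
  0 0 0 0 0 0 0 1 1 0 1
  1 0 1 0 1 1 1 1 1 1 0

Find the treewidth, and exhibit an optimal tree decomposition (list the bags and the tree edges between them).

Every bag has size at most 4, so the width is 4 − 1 = 3 and tw(G) ≤ 3. On the other hand G contains the 4-clique {1, 2, 7, 8}. A clique must lie in a single bag of any decomposition, so no decomposition can have width below 3. Combining the bounds, tw(G) = 3.

Treewidth 3.
One optimal decomposition is:
Bags: B1 = {2, 7, 8, 10}  B2 = {6, 7, 8, 10}  B3 = {1, 2, 7, 8}  B4 = {0, 7, 8, 10}  B5 = {5, 7, 8, 10}  B6 = {3, 6, 7, 8}  B7 = {7, 8, 9, 10}  B8 = {4, 5, 7, 10}
Tree: B1–B2, B1–B3, B2–B4, B4–B5, B2–B6, B1–B7, B5–B8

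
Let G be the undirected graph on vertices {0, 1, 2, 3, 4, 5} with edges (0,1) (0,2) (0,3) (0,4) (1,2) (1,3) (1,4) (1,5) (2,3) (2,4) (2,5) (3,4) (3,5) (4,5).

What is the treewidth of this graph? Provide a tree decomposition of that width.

Every bag has size at most 5, so the width is 5 − 1 = 4 and tw(G) ≤ 4. On the other hand G contains the 5-clique {0, 1, 2, 3, 4}. A clique must lie in a single bag of any decomposition, so no decomposition can have width below 4. The upper and lower bounds meet at 4, so that is the treewidth.

Treewidth 4.
One optimal decomposition is:
Bags: B1 = {0, 1, 2, 3, 4}  B2 = {1, 2, 3, 4, 5}
Tree: B1–B2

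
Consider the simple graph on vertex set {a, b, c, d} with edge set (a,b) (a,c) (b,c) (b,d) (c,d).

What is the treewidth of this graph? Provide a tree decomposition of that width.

Treewidth 2.
Bags: B1 = {a, b, c}  B2 = {b, c, d}
Tree: B1–B2

The largest bag has 3 vertices, giving width 2; this decomposition certifies tw(G) ≤ 2. For the lower bound, the 3 vertices {b, c, d} are pairwise adjacent, and any tree decomposition puts a clique entirely inside one bag — forcing width ≥ 2. The upper and lower bounds meet at 2, so that is the treewidth.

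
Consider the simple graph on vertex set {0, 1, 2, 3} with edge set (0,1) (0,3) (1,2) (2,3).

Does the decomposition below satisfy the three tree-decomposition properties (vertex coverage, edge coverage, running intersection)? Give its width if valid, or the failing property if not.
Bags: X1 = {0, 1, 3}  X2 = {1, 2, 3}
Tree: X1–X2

Yes; width 2.

Every vertex of G appears in some bag (union = {0, 1, 2, 3}); every edge is covered by a bag; and for each vertex v the set of bags containing v is connected in the bag tree. The decomposition is therefore valid. The largest bag has 3 vertices, so the width is 2.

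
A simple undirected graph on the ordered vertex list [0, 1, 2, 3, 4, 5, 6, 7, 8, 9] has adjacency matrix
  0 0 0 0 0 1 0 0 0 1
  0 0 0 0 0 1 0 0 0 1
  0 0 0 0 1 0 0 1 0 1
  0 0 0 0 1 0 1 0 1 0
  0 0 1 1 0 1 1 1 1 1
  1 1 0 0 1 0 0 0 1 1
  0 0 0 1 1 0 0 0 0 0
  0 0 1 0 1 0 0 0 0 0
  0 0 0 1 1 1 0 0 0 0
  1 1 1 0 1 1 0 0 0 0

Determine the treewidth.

A width-2 tree decomposition is:
Bags: B1 = {4, 5, 9}  B2 = {0, 5, 9}  B3 = {4, 5, 8}  B4 = {1, 5, 9}  B5 = {2, 4, 9}  B6 = {3, 4, 8}  B7 = {2, 4, 7}  B8 = {3, 4, 6}
Tree: B1–B2, B1–B3, B1–B4, B1–B5, B3–B6, B5–B7, B6–B8
Every bag has size at most 3, so the width is 3 − 1 = 2 and tw(G) ≤ 2. On the other hand G contains the 3-clique {0, 5, 9}. A clique must lie in a single bag of any decomposition, so no decomposition can have width below 2. Therefore the treewidth is 2.

2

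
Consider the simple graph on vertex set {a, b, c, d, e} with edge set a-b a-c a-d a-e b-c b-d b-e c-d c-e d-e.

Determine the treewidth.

A width-4 tree decomposition is:
Bags: B1 = {a, b, c, d, e}
Tree: (single bag)
With just one bag of size 5, the width is 5 − 1 = 4, so tw(G) ≤ 4. For the lower bound, the 5 vertices {a, b, c, d, e} are pairwise adjacent, and any tree decomposition puts a clique entirely inside one bag — forcing width ≥ 4. The upper and lower bounds meet at 4, so that is the treewidth.

4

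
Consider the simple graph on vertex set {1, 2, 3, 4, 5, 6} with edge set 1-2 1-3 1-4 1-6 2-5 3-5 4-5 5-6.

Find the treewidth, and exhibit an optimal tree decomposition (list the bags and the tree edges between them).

Treewidth 2.
One such decomposition:
Bags: B1 = {1, 5, 6}  B2 = {1, 3, 5}  B3 = {1, 2, 5}  B4 = {1, 4, 5}
Tree: B1–B2, B2–B3, B3–B4

Each bag holds 3 vertices, so the decomposition has width 2, which upper-bounds the treewidth. The edges 6–1–3–5–6 form a cycle, so G is not a tree and its treewidth is at least 2. The upper and lower bounds meet at 2, so that is the treewidth.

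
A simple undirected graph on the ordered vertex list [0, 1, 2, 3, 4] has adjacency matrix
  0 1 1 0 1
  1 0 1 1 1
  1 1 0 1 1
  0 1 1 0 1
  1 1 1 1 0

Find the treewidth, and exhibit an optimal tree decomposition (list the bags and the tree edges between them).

The largest bag has 4 vertices, giving width 3; this decomposition certifies tw(G) ≤ 3. Conversely, {0, 1, 2, 4} is a clique of size 4, and the vertices of any clique must share a bag in every tree decomposition; so some bag has ≥ 4 vertices and tw(G) ≥ 3. Therefore the treewidth is 3.

Treewidth 3.
Bags: B1 = {1, 2, 3, 4}  B2 = {0, 1, 2, 4}
Tree: B1–B2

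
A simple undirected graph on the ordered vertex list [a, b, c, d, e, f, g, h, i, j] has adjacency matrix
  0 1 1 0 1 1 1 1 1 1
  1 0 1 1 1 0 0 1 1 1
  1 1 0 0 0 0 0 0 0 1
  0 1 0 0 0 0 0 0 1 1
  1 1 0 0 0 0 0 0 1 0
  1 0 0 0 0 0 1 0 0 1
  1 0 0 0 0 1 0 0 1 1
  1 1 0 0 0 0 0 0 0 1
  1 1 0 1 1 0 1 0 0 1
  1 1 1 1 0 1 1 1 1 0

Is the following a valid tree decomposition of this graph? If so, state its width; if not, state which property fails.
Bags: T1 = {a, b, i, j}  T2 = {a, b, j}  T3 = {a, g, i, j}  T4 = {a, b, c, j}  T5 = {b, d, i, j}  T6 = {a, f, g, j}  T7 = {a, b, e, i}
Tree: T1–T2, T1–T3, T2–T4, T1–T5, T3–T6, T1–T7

No — vertex h appears in no bag.

A tree decomposition must satisfy three properties: every vertex lies in some bag; for every edge, both endpoints lie together in some bag; and for every vertex, the bags containing it form a connected subtree. Here vertex h appears in no bag, so the decomposition is invalid.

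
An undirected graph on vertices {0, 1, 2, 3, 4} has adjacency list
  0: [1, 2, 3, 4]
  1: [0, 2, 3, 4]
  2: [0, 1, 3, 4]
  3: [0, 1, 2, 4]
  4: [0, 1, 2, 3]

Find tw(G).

A width-4 tree decomposition is:
Bags: B1 = {0, 1, 2, 3, 4}
Tree: (single bag)
A single bag containing all 5 vertices is trivially a valid decomposition of width 4. On the other hand G contains the 5-clique {0, 1, 2, 3, 4}. A clique must lie in a single bag of any decomposition, so no decomposition can have width below 4. Therefore the treewidth is 4.

4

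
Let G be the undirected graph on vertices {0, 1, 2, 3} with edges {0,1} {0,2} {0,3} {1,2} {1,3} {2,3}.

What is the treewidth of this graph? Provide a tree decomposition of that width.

Treewidth 3.
One optimal decomposition is:
Bags: B1 = {0, 1, 2, 3}
Tree: (single bag)

A single bag containing all 4 vertices is trivially a valid decomposition of width 3. Conversely, {0, 1, 2, 3} is a clique of size 4, and the vertices of any clique must share a bag in every tree decomposition; so some bag has ≥ 4 vertices and tw(G) ≥ 3. Combining the bounds, tw(G) = 3.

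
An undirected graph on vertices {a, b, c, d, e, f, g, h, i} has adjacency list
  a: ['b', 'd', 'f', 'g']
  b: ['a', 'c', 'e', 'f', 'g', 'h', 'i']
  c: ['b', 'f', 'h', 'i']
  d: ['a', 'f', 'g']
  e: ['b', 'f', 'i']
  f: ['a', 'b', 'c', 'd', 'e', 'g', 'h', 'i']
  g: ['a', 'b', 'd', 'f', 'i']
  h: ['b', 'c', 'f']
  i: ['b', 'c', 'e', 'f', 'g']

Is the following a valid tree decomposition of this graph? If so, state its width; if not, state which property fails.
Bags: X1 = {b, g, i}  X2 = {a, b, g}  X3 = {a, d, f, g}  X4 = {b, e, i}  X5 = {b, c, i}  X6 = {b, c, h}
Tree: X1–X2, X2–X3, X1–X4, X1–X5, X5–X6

A tree decomposition must satisfy three properties: every vertex lies in some bag; for every edge, both endpoints lie together in some bag; and for every vertex, the bags containing it form a connected subtree. Here edge (f,b) lies in no bag, so the decomposition is invalid.

No — edge (f,b) lies in no bag.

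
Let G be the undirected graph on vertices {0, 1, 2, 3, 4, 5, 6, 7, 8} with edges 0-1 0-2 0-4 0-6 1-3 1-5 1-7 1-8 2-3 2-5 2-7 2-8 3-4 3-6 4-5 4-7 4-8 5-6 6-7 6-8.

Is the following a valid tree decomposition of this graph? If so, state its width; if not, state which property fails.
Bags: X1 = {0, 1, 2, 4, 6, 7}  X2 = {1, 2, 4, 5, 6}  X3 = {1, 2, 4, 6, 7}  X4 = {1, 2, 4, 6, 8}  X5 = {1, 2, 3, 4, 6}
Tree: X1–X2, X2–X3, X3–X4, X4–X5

A tree decomposition must satisfy three properties: every vertex lies in some bag; for every edge, both endpoints lie together in some bag; and for every vertex, the bags containing it form a connected subtree. Here bags containing vertex 7 are not connected in the tree, so the decomposition is invalid.

No — bags containing vertex 7 are not connected in the tree.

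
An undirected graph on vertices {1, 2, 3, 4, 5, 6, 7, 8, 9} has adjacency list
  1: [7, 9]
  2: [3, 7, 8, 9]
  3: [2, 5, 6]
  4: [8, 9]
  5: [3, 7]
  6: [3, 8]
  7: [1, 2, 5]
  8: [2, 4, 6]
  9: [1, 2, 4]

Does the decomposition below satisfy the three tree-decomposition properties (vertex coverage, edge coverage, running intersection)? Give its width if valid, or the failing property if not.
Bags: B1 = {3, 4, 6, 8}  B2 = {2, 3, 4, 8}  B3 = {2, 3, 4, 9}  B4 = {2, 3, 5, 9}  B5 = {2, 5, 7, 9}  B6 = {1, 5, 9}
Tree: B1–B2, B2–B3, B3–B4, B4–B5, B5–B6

No — edge (7,1) lies in no bag.

A tree decomposition must satisfy three properties: every vertex lies in some bag; for every edge, both endpoints lie together in some bag; and for every vertex, the bags containing it form a connected subtree. Here edge (7,1) lies in no bag, so the decomposition is invalid.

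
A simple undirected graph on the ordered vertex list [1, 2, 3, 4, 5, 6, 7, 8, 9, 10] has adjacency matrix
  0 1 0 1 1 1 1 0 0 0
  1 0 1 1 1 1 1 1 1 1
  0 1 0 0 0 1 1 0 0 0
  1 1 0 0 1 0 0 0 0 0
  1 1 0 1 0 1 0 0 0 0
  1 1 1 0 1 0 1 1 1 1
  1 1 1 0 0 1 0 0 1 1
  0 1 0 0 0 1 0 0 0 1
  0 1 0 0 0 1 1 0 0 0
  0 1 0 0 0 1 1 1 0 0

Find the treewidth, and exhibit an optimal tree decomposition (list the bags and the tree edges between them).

Treewidth 3.
Bags: B1 = {2, 6, 7, 10}  B2 = {2, 6, 8, 10}  B3 = {1, 2, 6, 7}  B4 = {2, 3, 6, 7}  B5 = {1, 2, 5, 6}  B6 = {2, 6, 7, 9}  B7 = {1, 2, 4, 5}
Tree: B1–B2, B1–B3, B3–B4, B3–B5, B4–B6, B5–B7

Every bag has size at most 4, so the width is 4 − 1 = 3 and tw(G) ≤ 3. Conversely, {1, 2, 4, 5} is a clique of size 4, and the vertices of any clique must share a bag in every tree decomposition; so some bag has ≥ 4 vertices and tw(G) ≥ 3. Hence tw(G) = 3 exactly.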